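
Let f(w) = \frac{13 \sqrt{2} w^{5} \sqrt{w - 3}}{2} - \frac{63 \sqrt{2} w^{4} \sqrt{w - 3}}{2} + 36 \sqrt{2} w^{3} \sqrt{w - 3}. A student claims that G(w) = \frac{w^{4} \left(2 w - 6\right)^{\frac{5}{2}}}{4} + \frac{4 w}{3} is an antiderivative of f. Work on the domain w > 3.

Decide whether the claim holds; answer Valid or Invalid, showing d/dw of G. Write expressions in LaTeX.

d/dw[G] = \frac{13 \sqrt{2} w^{5} \sqrt{w - 3}}{2} - \frac{63 \sqrt{2} w^{4} \sqrt{w - 3}}{2} + 36 \sqrt{2} w^{3} \sqrt{w - 3} + \frac{4}{3}
d/dw[G] - f(w) = \frac{4}{3} != 0.

Invalid: d/dw[G] - f = \frac{4}{3}, which is not 0.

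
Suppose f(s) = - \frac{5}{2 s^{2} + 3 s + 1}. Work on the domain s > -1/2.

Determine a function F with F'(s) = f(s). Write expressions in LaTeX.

An antiderivative is F(s) = - 5 \log{\left(s + \frac{1}{2} \right)} + 5 \log{\left(s + 1 \right)}.

Factor the denominator (\left(s + 1\right) \left(2 s + 1\right)) and decompose: f = - \frac{10}{2 s + 1} + \frac{5}{s + 1}; each piece integrates to a log, atan, or power term.
Check: d/ds[- 5 \log{\left(s + \frac{1}{2} \right)} + 5 \log{\left(s + 1 \right)}] = - \frac{5}{2 s^{2} + 3 s + 1} = f(s).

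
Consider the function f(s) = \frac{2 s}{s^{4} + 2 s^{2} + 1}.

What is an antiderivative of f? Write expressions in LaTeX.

An antiderivative is F(s) = - \frac{1}{s^{2} + 1}.

f matches the chain-rule pattern g'(h)*h' with inner function h(s) = \frac{s^{2}}{2} + \frac{1}{2}; substituting u = h(s) collapses the integral.
Check: d/ds[- \frac{1}{s^{2} + 1}] = \frac{2 s}{s^{4} + 2 s^{2} + 1} = f(s).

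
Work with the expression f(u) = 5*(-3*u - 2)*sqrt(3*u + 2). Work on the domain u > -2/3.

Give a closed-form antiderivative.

Since d/du undoes antidifferentiation here, F'(u) = f(u) is required of F(u).
Check: d/du[-2*(3*u + 2)**(5/2)/3] = -15*u*sqrt(3*u + 2) - 10*sqrt(3*u + 2), which equals f(u).

An antiderivative is F(u) = -2*(3*u + 2)**(5/2)/3.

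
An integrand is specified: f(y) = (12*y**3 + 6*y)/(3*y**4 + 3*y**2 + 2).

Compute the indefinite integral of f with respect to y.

The substitution u = y**4 + y**2 + 2/3 works: f is exactly (dF/du)*(du/dy) for that inner function.
Check: d/dy[log(y**4 + y**2 + 2/3)] = (12*y**3 + 6*y)/(3*y**4 + 3*y**2 + 2) = f(y).

F(y) = log(y**4 + y**2 + 2/3) + C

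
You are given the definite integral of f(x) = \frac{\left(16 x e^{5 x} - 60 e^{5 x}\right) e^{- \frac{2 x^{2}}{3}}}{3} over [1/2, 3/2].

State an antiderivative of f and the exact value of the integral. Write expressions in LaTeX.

Antiderivative: F(x) = - 4 e^{5 x} e^{- \frac{2 x^{2}}{3}}; value = - 4 e^{6} + 4 e^{\frac{7}{3}}

The substitution u = - \frac{2 x^{2}}{3} + 5 x works: f is exactly (dF/du)*(du/dx) for that inner function.
F(x) = - 4 e^{5 x} e^{- \frac{2 x^{2}}{3}} is an antiderivative of f.
Check: d/dx[- 4 e^{5 x} e^{- \frac{2 x^{2}}{3}}] = \frac{\left(16 x e^{5 x} - 60 e^{5 x}\right) e^{- \frac{2 x^{2}}{3}}}{3} = f(x).
F(3/2) = - 4 e^{6}; F(1/2) = - 4 e^{\frac{7}{3}}.
Integral = F(3/2) - F(1/2) = - 4 e^{6} + 4 e^{\frac{7}{3}}.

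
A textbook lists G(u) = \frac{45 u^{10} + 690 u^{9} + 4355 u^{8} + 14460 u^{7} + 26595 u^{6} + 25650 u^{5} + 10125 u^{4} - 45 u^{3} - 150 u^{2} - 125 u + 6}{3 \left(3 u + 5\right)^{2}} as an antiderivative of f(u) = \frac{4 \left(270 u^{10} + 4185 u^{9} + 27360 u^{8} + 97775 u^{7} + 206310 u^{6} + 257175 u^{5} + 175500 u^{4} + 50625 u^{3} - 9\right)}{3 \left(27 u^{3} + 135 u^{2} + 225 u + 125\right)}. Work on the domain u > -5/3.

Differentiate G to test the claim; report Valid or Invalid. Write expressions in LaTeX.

d/du[G] = \frac{1080 u^{10} + 16740 u^{9} + 109440 u^{8} + 391100 u^{7} + 825240 u^{6} + 1028700 u^{5} + 702000 u^{4} + 202365 u^{3} - 675 u^{2} - 1125 u - 661}{81 u^{3} + 405 u^{2} + 675 u + 375}
d/du[G] - f(u) = - \frac{5}{3} != 0.

Invalid: d/du[G] - f = - \frac{5}{3}, which is not 0.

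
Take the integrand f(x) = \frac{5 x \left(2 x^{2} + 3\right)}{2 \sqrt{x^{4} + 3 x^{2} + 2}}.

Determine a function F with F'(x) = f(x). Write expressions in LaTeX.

An antiderivative is F(x) = \frac{5 \sqrt{x^{4} + 3 x^{2} + 2}}{2}.

The substitution u = x^{4} + 3 x^{2} + 2 works: f is exactly (dF/du)*(du/dx) for that inner function.
Check: d/dx[\frac{5 \sqrt{x^{4} + 3 x^{2} + 2}}{2}] = \frac{10 x^{3} + 15 x}{2 \sqrt{x^{4} + 3 x^{2} + 2}}, which equals f(x).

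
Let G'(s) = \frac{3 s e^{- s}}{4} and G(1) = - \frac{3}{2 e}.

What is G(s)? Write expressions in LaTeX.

G(s) = - \frac{3 s e^{- s}}{4} - \frac{3 e^{- s}}{4}

Recognize the product-rule pattern: G'(s) = u'v + uv' with u = - \frac{3 s}{4} - \frac{3}{4}, v = e^{- s}, so integration by parts undoes it.
A general antiderivative is \frac{\left(- 3 s - 3\right) e^{- s}}{4} + C.
The condition gives C = - \frac{3}{2 e} - (- \frac{3}{2 e}) = 0.
So G(s) = - \frac{3 s e^{- s}}{4} - \frac{3 e^{- s}}{4}.
Check: d/ds[- \frac{3 s e^{- s}}{4} - \frac{3 e^{- s}}{4}] = \frac{3 s e^{- s}}{4} = G'(s).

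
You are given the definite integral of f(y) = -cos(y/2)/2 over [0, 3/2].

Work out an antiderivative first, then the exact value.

Check any antiderivative F(y) by computing F'(y) and comparing it with f(y).
F(y) = -sin(y/2) is an antiderivative of f.
Check: d/dy[-sin(y/2)] = -cos(y/2)/2 = f(y).
F(3/2) = -sin(3/4); F(0) = 0.
Integral = F(3/2) - F(0) = -sin(3/4).

Antiderivative: F(y) = -sin(y/2); value = -sin(3/4)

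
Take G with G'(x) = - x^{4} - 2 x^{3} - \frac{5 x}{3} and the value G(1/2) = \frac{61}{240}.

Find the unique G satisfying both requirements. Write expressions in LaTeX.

Integrate term by term and add the pieces.
A general antiderivative is - \frac{x^{5}}{5} - \frac{x^{4}}{2} - \frac{5 x^{2}}{6} + C.
The condition gives C = \frac{61}{240} - (- \frac{59}{240}) = \frac{1}{2}.
So G(x) = - \frac{6 x^{5} + 15 x^{4} + 25 x^{2} - 15}{30}.
Check: d/dx[- \frac{6 x^{5} + 15 x^{4} + 25 x^{2} - 15}{30}] = - x^{4} - 2 x^{3} - \frac{5 x}{3} = G'(x).

G(x) = - \frac{6 x^{5} + 15 x^{4} + 25 x^{2} - 15}{30}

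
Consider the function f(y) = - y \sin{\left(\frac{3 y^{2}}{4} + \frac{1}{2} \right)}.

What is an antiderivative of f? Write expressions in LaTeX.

An antiderivative is F(y) = \frac{2 \cos{\left(\frac{3 y^{2}}{4} + \frac{1}{2} \right)}}{3}.

f matches the chain-rule pattern g'(h)*h' with inner function h(y) = \frac{3 y^{2}}{4} + \frac{1}{2}; substituting u = h(y) collapses the integral.
Check: d/dy[\frac{2 \cos{\left(\frac{3 y^{2}}{4} + \frac{1}{2} \right)}}{3}] = - y \sin{\left(\frac{3 y^{2}}{4} + \frac{1}{2} \right)} = f(y).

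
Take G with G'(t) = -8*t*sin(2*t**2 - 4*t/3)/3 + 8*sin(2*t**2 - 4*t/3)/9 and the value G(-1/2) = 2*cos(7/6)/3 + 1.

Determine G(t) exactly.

G'(t) matches the chain-rule pattern g'(h)*h' with inner function h(t) = 2*t**2 - 4*t/3; substituting u = h(t) collapses the integral.
A general antiderivative is 2*cos(2*t**2 - 4*t/3)/3 + C.
The condition gives C = 2*cos(7/6)/3 + 1 - (2*cos(7/6)/3) = 1.
So G(t) = (2*cos(2*t**2 - 4*t/3) + 3)/3.
Check: d/dt[(2*cos(2*t**2 - 4*t/3) + 3)/3] = -8*t*sin(2*t**2 - 4*t/3)/3 + 8*sin(2*t**2 - 4*t/3)/9 = G'(t).

G(t) = (2*cos(2*t**2 - 4*t/3) + 3)/3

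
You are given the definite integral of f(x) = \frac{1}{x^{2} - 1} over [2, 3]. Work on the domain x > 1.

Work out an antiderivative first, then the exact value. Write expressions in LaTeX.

Factor the denominator (\left(x - 1\right) \left(x + 1\right)) and decompose: f = - \frac{1}{2 \left(x + 1\right)} + \frac{1}{2 \left(x - 1\right)}; each piece integrates to a log, atan, or power term.
F(x) = \frac{\log{\left(x - 1 \right)}}{2} - \frac{\log{\left(x + 1 \right)}}{2} is an antiderivative of f.
Check: d/dx[\frac{\log{\left(x - 1 \right)}}{2} - \frac{\log{\left(x + 1 \right)}}{2}] = \frac{1}{x^{2} - 1} = f(x).
F(3) = - \frac{\log{\left(4 \right)}}{2} + \frac{\log{\left(2 \right)}}{2}; F(2) = - \frac{\log{\left(3 \right)}}{2}.
Integral = F(3) - F(2) = - \frac{\log{\left(4 \right)}}{2} + \frac{\log{\left(2 \right)}}{2} + \frac{\log{\left(3 \right)}}{2}.

Antiderivative: F(x) = \frac{\log{\left(x - 1 \right)}}{2} - \frac{\log{\left(x + 1 \right)}}{2}; value = - \frac{\log{\left(4 \right)}}{2} + \frac{\log{\left(2 \right)}}{2} + \frac{\log{\left(3 \right)}}{2}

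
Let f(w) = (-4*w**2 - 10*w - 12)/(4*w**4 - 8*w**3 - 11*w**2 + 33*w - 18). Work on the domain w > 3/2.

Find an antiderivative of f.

Factor the denominator ((w - 1)*(w + 2)*(2*w - 3)**2) and decompose: f = 844/(49*(2*w - 3)) - 144/(7*(2*w - 3)**2) + 8/(147*(w + 2)) - 26/(3*(w - 1)); each piece integrates to a log, atan, or power term.
Check: d/dw[422*log(w - 3/2)/49 - 26*log(w - 1)/3 + 8*log(w + 2)/147 + 72/(14*w - 21)] = (-4*w**2 - 10*w - 12)/(4*w**4 - 8*w**3 - 11*w**2 + 33*w - 18) = f(w).

An antiderivative is F(w) = 422*log(w - 3/2)/49 - 26*log(w - 1)/3 + 8*log(w + 2)/147 + 72/(14*w - 21).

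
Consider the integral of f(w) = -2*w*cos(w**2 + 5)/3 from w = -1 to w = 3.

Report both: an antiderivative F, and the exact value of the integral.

The substitution u = w**2 + 5 works: f is exactly (dF/du)*(du/dw) for that inner function.
F(w) = -sin(w**2 + 5)/3 is an antiderivative of f.
Check: d/dw[-sin(w**2 + 5)/3] = -2*w*cos(w**2 + 5)/3 = f(w).
F(3) = -sin(14)/3; F(-1) = -sin(6)/3.
Integral = F(3) - F(-1) = -sin(14)/3 + sin(6)/3.

Antiderivative: F(w) = -sin(w**2 + 5)/3; value = -sin(14)/3 + sin(6)/3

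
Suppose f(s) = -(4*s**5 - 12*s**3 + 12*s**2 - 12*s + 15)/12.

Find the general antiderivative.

F(s) = -s*(2*s**5 - 9*s**3 + 12*s**2 - 18*s + 45)/36 + C

Whatever form F(s) takes, F'(s) = f(s) is non-negotiable.
Check: d/ds[-s*(2*s**5 - 9*s**3 + 12*s**2 - 18*s + 45)/36] = -s**5/3 + s**3 - s**2 + s - 5/4, which equals f(s).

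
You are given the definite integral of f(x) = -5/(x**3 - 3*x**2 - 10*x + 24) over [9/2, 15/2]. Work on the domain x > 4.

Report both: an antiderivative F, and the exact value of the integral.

Antiderivative: F(x) = -5*log(x - 4)/14 + log(x - 2)/2 - log(x + 3)/7; value = -log(5/2)/2 - 5*log(7/2)/14 - log(21/2)/7 - 5*log(2)/14 + log(15/2)/7 + log(11/2)/2

The denominator factors as (x - 4)*(x - 2)*(x + 3); partial fractions split f into directly integrable pieces: -1/(7*(x + 3)) + 1/(2*(x - 2)) - 5/(14*(x - 4)).
F(x) = -5*log(x - 4)/14 + log(x - 2)/2 - log(x + 3)/7 is an antiderivative of f.
Check: d/dx[-5*log(x - 4)/14 + log(x - 2)/2 - log(x + 3)/7] = -5/(x**3 - 3*x**2 - 10*x + 24) = f(x).
F(15/2) = -5*log(7/2)/14 - log(21/2)/7 + log(11/2)/2; F(9/2) = -log(15/2)/7 + 5*log(2)/14 + log(5/2)/2.
Integral = F(15/2) - F(9/2) = -log(5/2)/2 - 5*log(7/2)/14 - log(21/2)/7 - 5*log(2)/14 + log(15/2)/7 + log(11/2)/2.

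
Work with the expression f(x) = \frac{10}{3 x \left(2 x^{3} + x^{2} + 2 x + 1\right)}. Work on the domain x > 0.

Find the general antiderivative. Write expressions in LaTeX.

F(x) = \frac{10 \log{\left(x \right)} - 8 \log{\left(x + \frac{1}{2} \right)} - \log{\left(x^{2} + 1 \right)} - 4 \operatorname{atan}{\left(x \right)}}{3} + C

Factor the denominator (3 x \left(2 x + 1\right) \left(x^{2} + 1\right)) and decompose: f = - \frac{2 \left(x + 2\right)}{3 \left(x^{2} + 1\right)} - \frac{16}{3 \left(2 x + 1\right)} + \frac{10}{3 x}; each piece integrates to a log, atan, or power term.
Check: d/dx[\frac{10 \log{\left(x \right)} - 8 \log{\left(x + \frac{1}{2} \right)} - \log{\left(x^{2} + 1 \right)} - 4 \operatorname{atan}{\left(x \right)}}{3}] = \frac{10}{6 x^{4} + 3 x^{3} + 6 x^{2} + 3 x}, which equals f(x).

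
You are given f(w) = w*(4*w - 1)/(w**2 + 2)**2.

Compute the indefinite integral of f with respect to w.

F(w) = (2*sqrt(2)*w**2*atan(sqrt(2)*w/2) - 4*w + 4*sqrt(2)*atan(sqrt(2)*w/2) + 1)/(2*(w**2 + 2)) + C

Recover f(w) by differentiating a candidate F(w); any mismatch rules it out.
Check: d/dw[(2*sqrt(2)*w**2*atan(sqrt(2)*w/2) - 4*w + 4*sqrt(2)*atan(sqrt(2)*w/2) + 1)/(2*(w**2 + 2))] = (4*w**2 - w)/(w**4 + 4*w**2 + 4), which equals f(w).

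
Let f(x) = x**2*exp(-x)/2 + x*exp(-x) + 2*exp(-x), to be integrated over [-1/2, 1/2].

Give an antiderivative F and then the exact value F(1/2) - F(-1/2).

Recognize the product-rule pattern: f = u'v + uv' with u = -x**2/2 - 2*x - 4, v = exp(-x), so integration by parts undoes it.
F(x) = (-x**2 - 4*x - 8)*exp(-x)/2 is an antiderivative of f.
Check: d/dx[(-x**2 - 4*x - 8)*exp(-x)/2] = (x**2 + 2*x + 4)*exp(-x)/2, which equals f(x).
F(1/2) = -41*exp(-1/2)/8; F(-1/2) = -25*exp(1/2)/8.
Integral = F(1/2) - F(-1/2) = -41*exp(-1/2)/8 + 25*exp(1/2)/8.

Antiderivative: F(x) = (-x**2 - 4*x - 8)*exp(-x)/2; value = -41*exp(-1/2)/8 + 25*exp(1/2)/8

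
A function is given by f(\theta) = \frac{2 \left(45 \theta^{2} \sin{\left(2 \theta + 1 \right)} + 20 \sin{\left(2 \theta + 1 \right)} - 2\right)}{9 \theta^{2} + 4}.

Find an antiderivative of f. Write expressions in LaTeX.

An antiderivative is F(\theta) = \frac{- 15 \cos{\left(2 \theta + 1 \right)} - 2 \operatorname{atan}{\left(\frac{3 \theta}{2} \right)}}{3}.

A first test for any F(\theta): its \theta-derivative must equal f(\theta) identically.
Check: d/d\theta[\frac{- 15 \cos{\left(2 \theta + 1 \right)} - 2 \operatorname{atan}{\left(\frac{3 \theta}{2} \right)}}{3}] = \frac{90 \theta^{2} \sin{\left(2 \theta + 1 \right)} + 40 \sin{\left(2 \theta + 1 \right)} - 4}{9 \theta^{2} + 4}, which equals f(\theta).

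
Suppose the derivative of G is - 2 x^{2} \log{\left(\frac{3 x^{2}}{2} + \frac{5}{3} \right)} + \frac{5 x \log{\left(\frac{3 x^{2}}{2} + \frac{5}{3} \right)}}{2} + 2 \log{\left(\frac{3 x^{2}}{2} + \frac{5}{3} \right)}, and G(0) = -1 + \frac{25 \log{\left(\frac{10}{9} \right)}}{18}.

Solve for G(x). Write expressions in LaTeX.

Integrate term by term and add the pieces.
A general antiderivative is \frac{4 x^{3}}{9} - \frac{5 x^{2}}{4} - \frac{148 x}{27} + \left(- \frac{2 x^{3}}{3} + \frac{5 x^{2}}{4} + 2 x\right) \log{\left(\frac{3 x^{2}}{2} + \frac{5}{3} \right)} + \frac{25 \log{\left(x^{2} + \frac{10}{9} \right)}}{18} + \frac{148 \sqrt{10} \operatorname{atan}{\left(\frac{3 \sqrt{10} x}{10} \right)}}{81} + C.
The condition gives C = -1 + \frac{25 \log{\left(\frac{10}{9} \right)}}{18} - (\frac{25 \log{\left(\frac{10}{9} \right)}}{18}) = -1.
So G(x) = \frac{4 x^{3}}{9} - \frac{5 x^{2}}{4} - \frac{148 x}{27} + \left(- \frac{2 x^{3}}{3} + \frac{5 x^{2}}{4} + 2 x\right) \log{\left(\frac{3 x^{2}}{2} + \frac{5}{3} \right)} + \frac{25 \log{\left(x^{2} + \frac{10}{9} \right)}}{18} + \frac{148 \sqrt{10} \operatorname{atan}{\left(\frac{3 \sqrt{10} x}{10} \right)}}{81} - 1.
Check: d/dx[\frac{4 x^{3}}{9} - \frac{5 x^{2}}{4} - \frac{148 x}{27} + \left(- \frac{2 x^{3}}{3} + \frac{5 x^{2}}{4} + 2 x\right) \log{\left(\frac{3 x^{2}}{2} + \frac{5}{3} \right)} + \frac{25 \log{\left(x^{2} + \frac{10}{9} \right)}}{18} + \frac{148 \sqrt{10} \operatorname{atan}{\left(\frac{3 \sqrt{10} x}{10} \right)}}{81} - 1] = - 2 x^{2} \log{\left(9 x^{2} + 10 \right)} + 2 x^{2} \log{\left(6 \right)} + \frac{5 x \log{\left(9 x^{2} + 10 \right)}}{2} - \frac{5 x \log{\left(6 \right)}}{2} + 2 \log{\left(9 x^{2} + 10 \right)} - 2 \log{\left(6 \right)}, which equals G'(x).

G(x) = \frac{4 x^{3}}{9} - \frac{5 x^{2}}{4} - \frac{148 x}{27} + \left(- \frac{2 x^{3}}{3} + \frac{5 x^{2}}{4} + 2 x\right) \log{\left(\frac{3 x^{2}}{2} + \frac{5}{3} \right)} + \frac{25 \log{\left(x^{2} + \frac{10}{9} \right)}}{18} + \frac{148 \sqrt{10} \operatorname{atan}{\left(\frac{3 \sqrt{10} x}{10} \right)}}{81} - 1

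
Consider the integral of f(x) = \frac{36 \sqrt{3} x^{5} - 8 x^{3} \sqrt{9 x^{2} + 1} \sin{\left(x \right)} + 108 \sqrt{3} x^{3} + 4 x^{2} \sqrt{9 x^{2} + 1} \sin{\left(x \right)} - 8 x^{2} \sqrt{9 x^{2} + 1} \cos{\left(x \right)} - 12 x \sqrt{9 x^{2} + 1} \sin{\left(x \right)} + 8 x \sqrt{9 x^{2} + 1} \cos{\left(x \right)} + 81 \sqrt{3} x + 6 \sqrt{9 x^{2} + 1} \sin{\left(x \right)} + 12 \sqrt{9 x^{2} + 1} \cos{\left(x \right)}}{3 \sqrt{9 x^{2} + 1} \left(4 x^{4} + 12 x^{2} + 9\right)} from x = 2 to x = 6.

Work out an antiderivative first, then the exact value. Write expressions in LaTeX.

Antiderivative: F(x) = \frac{- 2 \left(1 - 2 x\right) \cos{\left(x \right)} + \sqrt{3} \left(2 x^{2} + 3\right) \sqrt{9 x^{2} + 1}}{3 \left(2 x^{2} + 3\right)}; value = - \frac{\sqrt{111}}{3} - \frac{2 \cos{\left(2 \right)}}{11} + \frac{22 \cos{\left(6 \right)}}{225} + \frac{5 \sqrt{39}}{3}

Recover f(x) by differentiating a candidate F(x); any mismatch rules it out.
F(x) = \frac{- 2 \left(1 - 2 x\right) \cos{\left(x \right)} + \sqrt{3} \left(2 x^{2} + 3\right) \sqrt{9 x^{2} + 1}}{3 \left(2 x^{2} + 3\right)} is an antiderivative of f.
Check: d/dx[\frac{- 2 \left(1 - 2 x\right) \cos{\left(x \right)} + \sqrt{3} \left(2 x^{2} + 3\right) \sqrt{9 x^{2} + 1}}{3 \left(2 x^{2} + 3\right)}] = \frac{36 \sqrt{3} x^{5} - 8 x^{3} \sqrt{9 x^{2} + 1} \sin{\left(x \right)} + 108 \sqrt{3} x^{3} + 4 x^{2} \sqrt{9 x^{2} + 1} \sin{\left(x \right)} - 8 x^{2} \sqrt{9 x^{2} + 1} \cos{\left(x \right)} - 12 x \sqrt{9 x^{2} + 1} \sin{\left(x \right)} + 8 x \sqrt{9 x^{2} + 1} \cos{\left(x \right)} + 81 \sqrt{3} x + 6 \sqrt{9 x^{2} + 1} \sin{\left(x \right)} + 12 \sqrt{9 x^{2} + 1} \cos{\left(x \right)}}{12 x^{4} \sqrt{9 x^{2} + 1} + 36 x^{2} \sqrt{9 x^{2} + 1} + 27 \sqrt{9 x^{2} + 1}}, which equals f(x).
F(6) = \frac{22 \cos{\left(6 \right)}}{225} + \frac{5 \sqrt{39}}{3}; F(2) = \frac{2 \cos{\left(2 \right)}}{11} + \frac{\sqrt{111}}{3}.
Integral = F(6) - F(2) = - \frac{\sqrt{111}}{3} - \frac{2 \cos{\left(2 \right)}}{11} + \frac{22 \cos{\left(6 \right)}}{225} + \frac{5 \sqrt{39}}{3}.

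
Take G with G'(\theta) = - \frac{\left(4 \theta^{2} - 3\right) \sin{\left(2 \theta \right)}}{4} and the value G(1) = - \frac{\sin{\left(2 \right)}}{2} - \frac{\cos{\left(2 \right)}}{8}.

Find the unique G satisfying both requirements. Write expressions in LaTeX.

The proposed G(\theta) is checked by its d/d\theta: the result must match the given G'(\theta).
A general antiderivative is \frac{\theta^{2} \cos{\left(2 \theta \right)}}{2} - \frac{\theta \sin{\left(2 \theta \right)}}{2} - \frac{5 \cos{\left(2 \theta \right)}}{8} + C.
The condition gives C = - \frac{\sin{\left(2 \right)}}{2} - \frac{\cos{\left(2 \right)}}{8} - (- \frac{\sin{\left(2 \right)}}{2} - \frac{\cos{\left(2 \right)}}{8}) = 0.
So G(\theta) = \frac{4 \theta^{2} \cos{\left(2 \theta \right)} - 4 \theta \sin{\left(2 \theta \right)} - 5 \cos{\left(2 \theta \right)}}{8}.
Check: d/d\theta[\frac{4 \theta^{2} \cos{\left(2 \theta \right)} - 4 \theta \sin{\left(2 \theta \right)} - 5 \cos{\left(2 \theta \right)}}{8}] = - \theta^{2} \sin{\left(2 \theta \right)} + \frac{3 \sin{\left(2 \theta \right)}}{4}, which equals G'(\theta).

G(\theta) = \frac{4 \theta^{2} \cos{\left(2 \theta \right)} - 4 \theta \sin{\left(2 \theta \right)} - 5 \cos{\left(2 \theta \right)}}{8}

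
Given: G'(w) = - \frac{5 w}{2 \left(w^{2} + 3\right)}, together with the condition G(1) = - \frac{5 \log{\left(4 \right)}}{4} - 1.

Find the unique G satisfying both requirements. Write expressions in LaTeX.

G(w) = - \frac{5 \log{\left(w^{2} + 3 \right)}}{4} - 1

The substitution u = w^{2} + 3 works: G'(w) is exactly (dG/du)*(du/dw) for that inner function.
A general antiderivative is - \frac{5 \log{\left(w^{2} + 3 \right)}}{4} + C.
The condition gives C = - \frac{5 \log{\left(4 \right)}}{4} - 1 - (- \frac{5 \log{\left(4 \right)}}{4}) = -1.
So G(w) = - \frac{5 \log{\left(w^{2} + 3 \right)}}{4} - 1.
Check: d/dw[- \frac{5 \log{\left(w^{2} + 3 \right)}}{4} - 1] = - \frac{5 w}{2 w^{2} + 6}, which equals G'(w).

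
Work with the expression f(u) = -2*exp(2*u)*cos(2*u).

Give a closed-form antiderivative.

Since d/du undoes antidifferentiation here, F'(u) = f(u) is required of F(u).
Check: d/du[-exp(2*u)*sin(2*u)/2 - exp(2*u)*cos(2*u)/2] = -2*exp(2*u)*cos(2*u) = f(u).

An antiderivative is F(u) = -exp(2*u)*sin(2*u)/2 - exp(2*u)*cos(2*u)/2.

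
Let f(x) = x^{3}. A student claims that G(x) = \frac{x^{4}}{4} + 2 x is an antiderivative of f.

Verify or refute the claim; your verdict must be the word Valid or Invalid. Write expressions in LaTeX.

Invalid: d/dx[G] - f = 2, which is not 0.

d/dx[G] = x^{3} + 2
d/dx[G] - f(x) = 2 != 0.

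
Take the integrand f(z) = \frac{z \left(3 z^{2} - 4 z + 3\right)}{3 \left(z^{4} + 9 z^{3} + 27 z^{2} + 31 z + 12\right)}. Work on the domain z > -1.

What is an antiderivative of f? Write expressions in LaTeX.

An antiderivative is F(z) = \frac{85 \log{\left(z + 1 \right)}}{54} - \frac{21 \log{\left(z + 3 \right)}}{2} + \frac{268 \log{\left(z + 4 \right)}}{27} + \frac{5}{9 z + 9}.

Factor the denominator (3 \left(z + 1\right)^{2} \left(z + 3\right) \left(z + 4\right)) and decompose: f = \frac{268}{27 \left(z + 4\right)} - \frac{21}{2 \left(z + 3\right)} + \frac{85}{54 \left(z + 1\right)} - \frac{5}{9 \left(z + 1\right)^{2}}; each piece integrates to a log, atan, or power term.
Check: d/dz[\frac{85 \log{\left(z + 1 \right)}}{54} - \frac{21 \log{\left(z + 3 \right)}}{2} + \frac{268 \log{\left(z + 4 \right)}}{27} + \frac{5}{9 z + 9}] = \frac{3 z^{3} - 4 z^{2} + 3 z}{3 z^{4} + 27 z^{3} + 81 z^{2} + 93 z + 36}, which equals f(z).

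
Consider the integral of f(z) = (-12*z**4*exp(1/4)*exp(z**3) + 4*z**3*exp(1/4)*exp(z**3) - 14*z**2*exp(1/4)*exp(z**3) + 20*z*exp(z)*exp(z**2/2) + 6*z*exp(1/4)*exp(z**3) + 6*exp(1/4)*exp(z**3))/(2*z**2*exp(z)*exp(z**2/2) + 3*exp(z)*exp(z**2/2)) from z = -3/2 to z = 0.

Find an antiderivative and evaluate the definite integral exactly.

Antiderivative: F(z) = 5*log(z**2 + 3/2) - 2*exp(1/4)*exp(-z)*exp(-z**2/2)*exp(z**3); value = -5*log(15/4) - 2*exp(1/4) + 2*exp(-11/4) + 5*log(3/2)

Since d/dz undoes antidifferentiation here, F'(z) = f(z) is required of F(z).
F(z) = 5*log(z**2 + 3/2) - 2*exp(1/4)*exp(-z)*exp(-z**2/2)*exp(z**3) is an antiderivative of f.
Check: d/dz[5*log(z**2 + 3/2) - 2*exp(1/4)*exp(-z)*exp(-z**2/2)*exp(z**3)] = (-12*z**4*exp(1/4)*exp(z**3) + 4*z**3*exp(1/4)*exp(z**3) - 14*z**2*exp(1/4)*exp(z**3) + 20*z*exp(z)*exp(z**2/2) + 6*z*exp(1/4)*exp(z**3) + 6*exp(1/4)*exp(z**3))/(2*z**2*exp(z)*exp(z**2/2) + 3*exp(z)*exp(z**2/2)) = f(z).
F(0) = -2*exp(1/4) + 5*log(3/2); F(-3/2) = -2*exp(-11/4) + 5*log(15/4).
Integral = F(0) - F(-3/2) = -5*log(15/4) - 2*exp(1/4) + 2*exp(-11/4) + 5*log(3/2).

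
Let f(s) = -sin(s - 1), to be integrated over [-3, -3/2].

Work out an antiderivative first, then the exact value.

For F(s) to be correct the identity F'(s) - f(s) = 0 must hold.
F(s) = cos(s - 1) is an antiderivative of f.
Check: d/ds[cos(s - 1)] = -sin(s - 1) = f(s).
F(-3/2) = cos(5/2); F(-3) = cos(4).
Integral = F(-3/2) - F(-3) = cos(5/2) - cos(4).

Antiderivative: F(s) = cos(s - 1); value = cos(5/2) - cos(4)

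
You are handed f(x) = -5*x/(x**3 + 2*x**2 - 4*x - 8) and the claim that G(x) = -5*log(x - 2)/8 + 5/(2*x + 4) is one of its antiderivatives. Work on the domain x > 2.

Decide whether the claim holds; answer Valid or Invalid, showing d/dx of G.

d/dx[G] = (-5*x**2 - 40*x + 20)/(8*x**3 + 16*x**2 - 32*x - 64)
d/dx[G] - f(x) = -5/(8*x + 16) != 0.

Invalid: d/dx[G] - f = -5/(8*x + 16), which is not 0.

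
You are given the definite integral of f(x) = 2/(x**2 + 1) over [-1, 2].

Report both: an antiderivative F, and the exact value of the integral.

Any candidate F(x) must reproduce f(x) exactly when differentiated.
F(x) = 2*atan(x) is an antiderivative of f.
Check: d/dx[2*atan(x)] = 2/(x**2 + 1) = f(x).
F(2) = 2*atan(2); F(-1) = -pi/2.
Integral = F(2) - F(-1) = pi/2 + 2*atan(2).

Antiderivative: F(x) = 2*atan(x); value = pi/2 + 2*atan(2)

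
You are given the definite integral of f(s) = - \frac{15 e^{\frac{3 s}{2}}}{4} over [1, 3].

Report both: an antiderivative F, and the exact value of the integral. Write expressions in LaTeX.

Whatever form F(s) takes, F'(s) = f(s) is non-negotiable.
F(s) = - \frac{5 e^{\frac{3 s}{2}}}{2} is an antiderivative of f.
Check: d/ds[- \frac{5 e^{\frac{3 s}{2}}}{2}] = - \frac{15 e^{\frac{3 s}{2}}}{4} = f(s).
F(3) = - \frac{5 e^{\frac{9}{2}}}{2}; F(1) = - \frac{5 e^{\frac{3}{2}}}{2}.
Integral = F(3) - F(1) = - \frac{5 e^{\frac{9}{2}}}{2} + \frac{5 e^{\frac{3}{2}}}{2}.

Antiderivative: F(s) = - \frac{5 e^{\frac{3 s}{2}}}{2}; value = - \frac{5 e^{\frac{9}{2}}}{2} + \frac{5 e^{\frac{3}{2}}}{2}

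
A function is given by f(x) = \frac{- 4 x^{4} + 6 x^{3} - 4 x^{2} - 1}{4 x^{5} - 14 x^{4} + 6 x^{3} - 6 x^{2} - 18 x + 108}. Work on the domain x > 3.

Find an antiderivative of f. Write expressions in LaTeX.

The denominator factors as 2 \left(x - 3\right) \left(x - 2\right) \left(2 x + 3\right) \left(x^{2} + 3\right); partial fractions split f into directly integrable pieces: - \frac{309 x + 163}{1176 \left(x^{2} + 3\right)} - \frac{404}{1323 \left(2 x + 3\right)} + \frac{33}{98 \left(x - 2\right)} - \frac{199}{216 \left(x - 3\right)}.
Check: d/dx[\frac{- 19502 \log{\left(x - 3 \right)} + 7128 \log{\left(x - 2 \right)} - 3232 \log{\left(x + \frac{3}{2} \right)} - 2781 \log{\left(x^{2} + 3 \right)} - 978 \sqrt{3} \operatorname{atan}{\left(\frac{\sqrt{3} x}{3} \right)}}{21168}] = \frac{- 4 x^{4} + 6 x^{3} - 4 x^{2} - 1}{4 x^{5} - 14 x^{4} + 6 x^{3} - 6 x^{2} - 18 x + 108} = f(x).

An antiderivative is F(x) = \frac{- 19502 \log{\left(x - 3 \right)} + 7128 \log{\left(x - 2 \right)} - 3232 \log{\left(x + \frac{3}{2} \right)} - 2781 \log{\left(x^{2} + 3 \right)} - 978 \sqrt{3} \operatorname{atan}{\left(\frac{\sqrt{3} x}{3} \right)}}{21168}.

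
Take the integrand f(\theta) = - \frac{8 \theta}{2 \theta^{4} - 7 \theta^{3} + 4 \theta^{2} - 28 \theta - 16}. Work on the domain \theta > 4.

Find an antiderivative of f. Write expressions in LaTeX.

The denominator factors as \left(\theta - 4\right) \left(2 \theta + 1\right) \left(\theta^{2} + 4\right); partial fractions split f into directly integrable pieces: \frac{8 \left(3 \theta + 7\right)}{85 \left(\theta^{2} + 4\right)} - \frac{32}{153 \left(2 \theta + 1\right)} - \frac{8}{45 \left(\theta - 4\right)}.
Check: d/d\theta[\frac{4 \left(- 34 \log{\left(\theta - 4 \right)} - 20 \log{\left(\theta + \frac{1}{2} \right)} + 27 \log{\left(\theta^{2} + 4 \right)} + 63 \operatorname{atan}{\left(\frac{\theta}{2} \right)}\right)}{765}] = - \frac{8 \theta}{2 \theta^{4} - 7 \theta^{3} + 4 \theta^{2} - 28 \theta - 16} = f(\theta).

An antiderivative is F(\theta) = \frac{4 \left(- 34 \log{\left(\theta - 4 \right)} - 20 \log{\left(\theta + \frac{1}{2} \right)} + 27 \log{\left(\theta^{2} + 4 \right)} + 63 \operatorname{atan}{\left(\frac{\theta}{2} \right)}\right)}{765}.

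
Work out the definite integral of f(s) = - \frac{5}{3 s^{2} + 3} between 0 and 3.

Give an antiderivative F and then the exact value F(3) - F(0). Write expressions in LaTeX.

Differentiate the proposed F(s) back; it has to land on f(s) exactly.
F(s) = - \frac{5 \operatorname{atan}{\left(s \right)}}{3} is an antiderivative of f.
Check: d/ds[- \frac{5 \operatorname{atan}{\left(s \right)}}{3}] = - \frac{5}{3 s^{2} + 3} = f(s).
F(3) = - \frac{5 \operatorname{atan}{\left(3 \right)}}{3}; F(0) = 0.
Integral = F(3) - F(0) = - \frac{5 \operatorname{atan}{\left(3 \right)}}{3}.

Antiderivative: F(s) = - \frac{5 \operatorname{atan}{\left(s \right)}}{3}; value = - \frac{5 \operatorname{atan}{\left(3 \right)}}{3}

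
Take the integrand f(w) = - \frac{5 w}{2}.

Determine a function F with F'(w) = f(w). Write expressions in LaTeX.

An antiderivative is F(w) = - \frac{5 w^{2}}{4}.

Check any antiderivative F(w) by computing F'(w) and comparing it with f(w).
Check: d/dw[- \frac{5 w^{2}}{4}] = - \frac{5 w}{2} = f(w).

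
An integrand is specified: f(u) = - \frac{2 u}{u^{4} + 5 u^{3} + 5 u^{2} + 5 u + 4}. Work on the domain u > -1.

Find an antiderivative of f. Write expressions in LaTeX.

The denominator factors as \left(u + 1\right) \left(u + 4\right) \left(u^{2} + 1\right); partial fractions split f into directly integrable pieces: - \frac{3 u + 5}{17 \left(u^{2} + 1\right)} - \frac{8}{51 \left(u + 4\right)} + \frac{1}{3 \left(u + 1\right)}.
Check: d/du[- \frac{- 34 \log{\left(u + 1 \right)} + 16 \log{\left(u + 4 \right)} + 9 \log{\left(u^{2} + 1 \right)} + 30 \operatorname{atan}{\left(u \right)}}{102}] = - \frac{2 u}{u^{4} + 5 u^{3} + 5 u^{2} + 5 u + 4} = f(u).

An antiderivative is F(u) = - \frac{- 34 \log{\left(u + 1 \right)} + 16 \log{\left(u + 4 \right)} + 9 \log{\left(u^{2} + 1 \right)} + 30 \operatorname{atan}{\left(u \right)}}{102}.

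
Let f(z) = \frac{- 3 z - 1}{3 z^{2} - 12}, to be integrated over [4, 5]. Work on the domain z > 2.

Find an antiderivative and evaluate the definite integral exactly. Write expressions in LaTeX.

Antiderivative: F(z) = \frac{- 7 \log{\left(z - 2 \right)} - 5 \log{\left(z + 2 \right)}}{12}; value = - \frac{5 \log{\left(7 \right)}}{12} - \frac{7 \log{\left(3 \right)}}{12} + \frac{7 \log{\left(2 \right)}}{12} + \frac{5 \log{\left(6 \right)}}{12}

The denominator factors as 3 \left(z - 2\right) \left(z + 2\right); partial fractions split f into directly integrable pieces: - \frac{5}{12 \left(z + 2\right)} - \frac{7}{12 \left(z - 2\right)}.
F(z) = \frac{- 7 \log{\left(z - 2 \right)} - 5 \log{\left(z + 2 \right)}}{12} is an antiderivative of f.
Check: d/dz[\frac{- 7 \log{\left(z - 2 \right)} - 5 \log{\left(z + 2 \right)}}{12}] = \frac{- 3 z - 1}{3 z^{2} - 12} = f(z).
F(5) = - \frac{5 \log{\left(7 \right)}}{12} - \frac{7 \log{\left(3 \right)}}{12}; F(4) = - \frac{5 \log{\left(6 \right)}}{12} - \frac{7 \log{\left(2 \right)}}{12}.
Integral = F(5) - F(4) = - \frac{5 \log{\left(7 \right)}}{12} - \frac{7 \log{\left(3 \right)}}{12} + \frac{7 \log{\left(2 \right)}}{12} + \frac{5 \log{\left(6 \right)}}{12}.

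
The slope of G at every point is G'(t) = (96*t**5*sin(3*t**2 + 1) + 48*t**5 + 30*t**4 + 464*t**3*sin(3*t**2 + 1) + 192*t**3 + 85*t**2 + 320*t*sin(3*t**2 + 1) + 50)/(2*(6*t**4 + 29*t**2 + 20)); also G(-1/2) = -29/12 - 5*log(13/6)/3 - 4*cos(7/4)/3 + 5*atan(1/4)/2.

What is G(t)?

G(t) = 2*t**2 + 5*t/2 - 5*log(2*t**2 + 5/3)/3 - 4*cos(3*t**2 + 1)/3 - 5*atan(t/2)/2 - 5/3

Differentiate the proposed G(t) back; it has to land on the given G'(t).
A general antiderivative is 2*t**2 + 5*t/2 - 5*log(2*t**2 + 5/3)/3 - 4*cos(3*t**2 + 1)/3 - 5*atan(t/2)/2 - 5/3 + C.
The condition gives C = -29/12 - 5*log(13/6)/3 - 4*cos(7/4)/3 + 5*atan(1/4)/2 - (-29/12 - 5*log(13/6)/3 - 4*cos(7/4)/3 + 5*atan(1/4)/2) = 0.
So G(t) = 2*t**2 + 5*t/2 - 5*log(2*t**2 + 5/3)/3 - 4*cos(3*t**2 + 1)/3 - 5*atan(t/2)/2 - 5/3.
Check: d/dt[2*t**2 + 5*t/2 - 5*log(2*t**2 + 5/3)/3 - 4*cos(3*t**2 + 1)/3 - 5*atan(t/2)/2 - 5/3] = (96*t**5*sin(3*t**2 + 1) + 48*t**5 + 30*t**4 + 464*t**3*sin(3*t**2 + 1) + 192*t**3 + 85*t**2 + 320*t*sin(3*t**2 + 1) + 50)/(12*t**4 + 58*t**2 + 40), which equals G'(t).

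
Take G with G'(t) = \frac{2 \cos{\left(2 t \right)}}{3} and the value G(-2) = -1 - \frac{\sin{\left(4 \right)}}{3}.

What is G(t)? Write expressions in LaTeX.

G(t) = \frac{\sin{\left(2 t \right)}}{3} - 1

For G(t) to be correct, d/dt[G] must agree with the stated G'(t) identically.
A general antiderivative is \frac{\sin{\left(2 t \right)}}{3} + C.
The condition gives C = -1 - \frac{\sin{\left(4 \right)}}{3} - (- \frac{\sin{\left(4 \right)}}{3}) = -1.
So G(t) = \frac{\sin{\left(2 t \right)}}{3} - 1.
Check: d/dt[\frac{\sin{\left(2 t \right)}}{3} - 1] = \frac{2 \cos{\left(2 t \right)}}{3} = G'(t).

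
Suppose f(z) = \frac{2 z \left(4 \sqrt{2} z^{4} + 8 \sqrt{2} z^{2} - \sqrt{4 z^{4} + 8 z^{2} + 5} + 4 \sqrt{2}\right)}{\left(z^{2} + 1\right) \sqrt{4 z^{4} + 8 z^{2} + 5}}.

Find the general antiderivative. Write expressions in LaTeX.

F(z) = 2 \sqrt{2 z^{4} + 4 z^{2} + \frac{5}{2}} - \log{\left(z^{2} + 1 \right)} + C

Any candidate F(z) must reproduce f(z) exactly when differentiated.
Check: d/dz[2 \sqrt{2 z^{4} + 4 z^{2} + \frac{5}{2}} - \log{\left(z^{2} + 1 \right)}] = \frac{8 \sqrt{2} z^{5} + 16 \sqrt{2} z^{3} - 2 z \sqrt{4 z^{4} + 8 z^{2} + 5} + 8 \sqrt{2} z}{z^{2} \sqrt{4 z^{4} + 8 z^{2} + 5} + \sqrt{4 z^{4} + 8 z^{2} + 5}}, which equals f(z).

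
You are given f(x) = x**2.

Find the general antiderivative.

F(x) = x**3/3 + C

Since d/dx undoes antidifferentiation here, F'(x) = f(x) is required of F(x).
Check: d/dx[x**3/3] = x**2 = f(x).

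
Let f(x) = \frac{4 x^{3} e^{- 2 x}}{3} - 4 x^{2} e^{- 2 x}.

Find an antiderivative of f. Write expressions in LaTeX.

An antiderivative is F(x) = \frac{\left(- 4 x^{3} + 6 x^{2} + 6 x + 3\right) e^{- 2 x}}{6}.

f has the shape u'v + uv' for u = - \frac{2 x^{3}}{3} + x^{2} + x + \frac{1}{2} and v = e^{- 2 x} — it is the derivative of the product u*v.
Check: d/dx[\frac{\left(- 4 x^{3} + 6 x^{2} + 6 x + 3\right) e^{- 2 x}}{6}] = \frac{\left(4 x^{3} - 12 x^{2}\right) e^{- 2 x}}{3}, which equals f(x).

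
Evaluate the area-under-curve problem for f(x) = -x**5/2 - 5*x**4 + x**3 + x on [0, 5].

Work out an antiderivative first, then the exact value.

Integrate term by term and add the pieces.
F(x) = x**2*(-x**4 - 12*x**3 + 3*x**2 + 6)/12 is an antiderivative of f.
Check: d/dx[x**2*(-x**4 - 12*x**3 + 3*x**2 + 6)/12] = -x**5/2 - 5*x**4 + x**3 + x = f(x).
F(5) = -12775/3; F(0) = 0.
Integral = F(5) - F(0) = -12775/3.

Antiderivative: F(x) = x**2*(-x**4 - 12*x**3 + 3*x**2 + 6)/12; value = -12775/3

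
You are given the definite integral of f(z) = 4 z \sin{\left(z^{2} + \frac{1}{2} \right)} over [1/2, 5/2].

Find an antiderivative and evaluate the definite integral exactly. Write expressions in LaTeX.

The substitution u = z^{2} + \frac{1}{2} works: f is exactly (dF/du)*(du/dz) for that inner function.
F(z) = - 2 \cos{\left(z^{2} + \frac{1}{2} \right)} is an antiderivative of f.
Check: d/dz[- 2 \cos{\left(z^{2} + \frac{1}{2} \right)}] = 4 z \sin{\left(z^{2} + \frac{1}{2} \right)} = f(z).
F(5/2) = - 2 \cos{\left(\frac{27}{4} \right)}; F(1/2) = - 2 \cos{\left(\frac{3}{4} \right)}.
Integral = F(5/2) - F(1/2) = - 2 \cos{\left(\frac{27}{4} \right)} + 2 \cos{\left(\frac{3}{4} \right)}.

Antiderivative: F(z) = - 2 \cos{\left(z^{2} + \frac{1}{2} \right)}; value = - 2 \cos{\left(\frac{27}{4} \right)} + 2 \cos{\left(\frac{3}{4} \right)}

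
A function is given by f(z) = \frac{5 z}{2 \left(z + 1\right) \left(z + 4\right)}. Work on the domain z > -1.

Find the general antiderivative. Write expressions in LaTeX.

Factor the denominator (2 \left(z + 1\right) \left(z + 4\right)) and decompose: f = \frac{10}{3 \left(z + 4\right)} - \frac{5}{6 \left(z + 1\right)}; each piece integrates to a log, atan, or power term.
Check: d/dz[- \frac{5 \log{\left(z + 1 \right)}}{6} + \frac{10 \log{\left(z + 4 \right)}}{3}] = \frac{5 z}{2 z^{2} + 10 z + 8}, which equals f(z).

F(z) = - \frac{5 \log{\left(z + 1 \right)}}{6} + \frac{10 \log{\left(z + 4 \right)}}{3} + C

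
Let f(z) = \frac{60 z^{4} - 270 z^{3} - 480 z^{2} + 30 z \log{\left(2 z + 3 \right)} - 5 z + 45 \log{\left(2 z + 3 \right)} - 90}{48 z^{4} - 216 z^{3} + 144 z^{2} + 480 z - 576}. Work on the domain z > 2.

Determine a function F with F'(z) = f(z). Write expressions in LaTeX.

An antiderivative is F(z) = \frac{5 \left(12 z^{3} - 9 z^{2} + 24 z - 3 \log{\left(2 z + 3 \right)} - 16\right)}{48 \left(z - 2\right)^{2}}.

Recognize the product-rule pattern: f = u'v + uv' with u = \frac{5}{\left(2 z - 4\right)^{2}}, v = z^{3} - \frac{3 z^{2}}{4} + 2 z - \frac{\log{\left(2 z + 3 \right)}}{4} - \frac{4}{3}, so integration by parts undoes it.
Check: d/dz[\frac{5 \left(12 z^{3} - 9 z^{2} + 24 z - 3 \log{\left(2 z + 3 \right)} - 16\right)}{48 \left(z - 2\right)^{2}}] = \frac{60 z^{4} - 270 z^{3} - 480 z^{2} + 30 z \log{\left(2 z + 3 \right)} - 5 z + 45 \log{\left(2 z + 3 \right)} - 90}{48 z^{4} - 216 z^{3} + 144 z^{2} + 480 z - 576} = f(z).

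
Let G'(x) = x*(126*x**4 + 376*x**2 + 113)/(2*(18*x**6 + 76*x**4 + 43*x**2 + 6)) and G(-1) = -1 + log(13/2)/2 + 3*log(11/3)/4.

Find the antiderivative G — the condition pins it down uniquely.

G(x) = 3*log(3*x**2 + 2/3)/4 + log(x**4 + 4*x**2 + 3/2)/2 - 1

A first test for any G(x): its x-derivative must equal the given G'(x).
A general antiderivative is 3*log(3*x**2 + 2/3)/4 + log(x**4 + 4*x**2 + 3/2)/2 + C.
The condition gives C = -1 + log(13/2)/2 + 3*log(11/3)/4 - (log(13/2)/2 + 3*log(11/3)/4) = -1.
So G(x) = 3*log(3*x**2 + 2/3)/4 + log(x**4 + 4*x**2 + 3/2)/2 - 1.
Check: d/dx[3*log(3*x**2 + 2/3)/4 + log(x**4 + 4*x**2 + 3/2)/2 - 1] = (126*x**5 + 376*x**3 + 113*x)/(36*x**6 + 152*x**4 + 86*x**2 + 12), which equals G'(x).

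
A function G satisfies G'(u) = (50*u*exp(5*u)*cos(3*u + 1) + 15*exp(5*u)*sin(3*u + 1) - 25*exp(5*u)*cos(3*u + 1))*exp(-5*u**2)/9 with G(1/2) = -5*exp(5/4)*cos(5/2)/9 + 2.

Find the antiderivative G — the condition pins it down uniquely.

G(u) = -5*exp(5*u)*exp(-5*u**2)*cos(3*u + 1)/9 + 2

G'(u) has the shape v'r + vr' for v = -5*cos(3*u + 1)/9 and r = exp(-5*u**2 + 5*u) — it is the derivative of the product v*r.
A general antiderivative is -5*exp(-5*u**2 + 5*u)*cos(3*u + 1)/9 + C.
The condition gives C = -5*exp(5/4)*cos(5/2)/9 + 2 - (-5*exp(5/4)*cos(5/2)/9) = 2.
So G(u) = -5*exp(5*u)*exp(-5*u**2)*cos(3*u + 1)/9 + 2.
Check: d/du[-5*exp(5*u)*exp(-5*u**2)*cos(3*u + 1)/9 + 2] = (50*u*exp(5*u)*cos(3*u + 1) + 15*exp(5*u)*sin(3*u + 1) - 25*exp(5*u)*cos(3*u + 1))*exp(-5*u**2)/9 = G'(u).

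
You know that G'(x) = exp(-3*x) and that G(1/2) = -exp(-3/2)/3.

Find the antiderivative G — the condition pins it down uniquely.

Since d/dx undoes antidifferentiation here, G(x) must give back the stated G'(x).
A general antiderivative is -exp(-3*x)/3 + C.
The condition gives C = -exp(-3/2)/3 - (-exp(-3/2)/3) = 0.
So G(x) = -exp(-3*x)/3.
Check: d/dx[-exp(-3*x)/3] = exp(-3*x) = G'(x).

G(x) = -exp(-3*x)/3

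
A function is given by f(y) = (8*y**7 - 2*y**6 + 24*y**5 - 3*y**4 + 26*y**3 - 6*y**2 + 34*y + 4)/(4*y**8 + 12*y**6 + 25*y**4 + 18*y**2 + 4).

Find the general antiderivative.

F(y) = (2*y**2*log(y**4 + 2*y**2 + 4) + 2*y + log(y**4 + 2*y**2 + 4) - 4)/(2*(2*y**2 + 1)) + C

Any candidate F(y) must reproduce f(y) exactly when differentiated.
Check: d/dy[(2*y**2*log(y**4 + 2*y**2 + 4) + 2*y + log(y**4 + 2*y**2 + 4) - 4)/(2*(2*y**2 + 1))] = (8*y**7 - 2*y**6 + 24*y**5 - 3*y**4 + 26*y**3 - 6*y**2 + 34*y + 4)/(4*y**8 + 12*y**6 + 25*y**4 + 18*y**2 + 4) = f(y).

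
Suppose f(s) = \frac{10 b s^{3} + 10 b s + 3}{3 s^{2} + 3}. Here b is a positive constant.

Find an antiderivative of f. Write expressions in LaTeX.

An antiderivative F(s) passes only if d/ds[F] lands on f(s) exactly.
Check: d/ds[\frac{5 b s^{2}}{3} + \operatorname{atan}{\left(s \right)}] = \frac{10 b s^{3} + 10 b s + 3}{3 s^{2} + 3} = f(s).

An antiderivative is F(s) = \frac{5 b s^{2}}{3} + \operatorname{atan}{\left(s \right)}.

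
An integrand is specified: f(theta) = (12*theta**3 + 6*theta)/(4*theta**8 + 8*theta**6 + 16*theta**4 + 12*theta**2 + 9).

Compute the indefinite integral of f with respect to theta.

F(theta) = -3/(2*(2*theta**4 + 2*theta**2 + 3)) + C

f matches the chain-rule pattern g'(h)*h' with inner function h(theta) = 2*theta**4 + 2*theta**2 + 3; substituting u = h(theta) collapses the integral.
Check: d/dtheta[-3/(2*(2*theta**4 + 2*theta**2 + 3))] = (12*theta**3 + 6*theta)/(4*theta**8 + 8*theta**6 + 16*theta**4 + 12*theta**2 + 9) = f(theta).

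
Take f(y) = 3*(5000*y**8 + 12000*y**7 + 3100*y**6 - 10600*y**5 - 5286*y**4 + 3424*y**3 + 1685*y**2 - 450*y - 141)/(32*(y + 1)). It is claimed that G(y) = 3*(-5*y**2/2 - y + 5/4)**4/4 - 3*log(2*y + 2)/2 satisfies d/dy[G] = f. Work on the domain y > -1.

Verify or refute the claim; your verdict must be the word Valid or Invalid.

Invalid: d/dy[G] - f = -1875*y**7/8 - 2625*y**6/8 + 2925*y**5/16 + 5025*y**4/16 - 2121*y**3/32 - 3015*y**2/32 + 975*y/64 + 375/64, which is not 0.

d/dy[G] = (15000*y**8 + 36000*y**7 + 9300*y**6 - 31800*y**5 - 15858*y**4 + 10272*y**3 + 5055*y**2 - 1350*y - 471)/(64*y + 64)
d/dy[G] - f(y) = -1875*y**7/8 - 2625*y**6/8 + 2925*y**5/16 + 5025*y**4/16 - 2121*y**3/32 - 3015*y**2/32 + 975*y/64 + 375/64 != 0.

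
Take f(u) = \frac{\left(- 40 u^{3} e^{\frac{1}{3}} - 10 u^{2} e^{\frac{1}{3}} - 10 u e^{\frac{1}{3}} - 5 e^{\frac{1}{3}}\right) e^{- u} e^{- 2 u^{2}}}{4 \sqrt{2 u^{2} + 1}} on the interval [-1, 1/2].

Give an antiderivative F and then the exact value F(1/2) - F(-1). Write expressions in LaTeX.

A candidate is checked by its d/du: the result must match f(u).
F(u) = \frac{5 \sqrt{2 u^{2} + 1} e^{- u} e^{\frac{1}{3} - 2 u^{2}}}{4} is an antiderivative of f.
Check: d/du[\frac{5 \sqrt{2 u^{2} + 1} e^{- u} e^{\frac{1}{3} - 2 u^{2}}}{4}] = \frac{\left(- 40 u^{3} - 10 u^{2} - 10 u - 5\right) e^{\frac{1}{3}} e^{- u} e^{- 2 u^{2}}}{4 \sqrt{2 u^{2} + 1}}, which equals f(u).
F(1/2) = \frac{5 \sqrt{6}}{8 e^{\frac{2}{3}}}; F(-1) = \frac{5 \sqrt{3}}{4 e^{\frac{2}{3}}}.
Integral = F(1/2) - F(-1) = - \frac{5 \sqrt{3}}{4 e^{\frac{2}{3}}} + \frac{5 \sqrt{6}}{8 e^{\frac{2}{3}}}.

Antiderivative: F(u) = \frac{5 \sqrt{2 u^{2} + 1} e^{- u} e^{\frac{1}{3} - 2 u^{2}}}{4}; value = - \frac{5 \sqrt{3}}{4 e^{\frac{2}{3}}} + \frac{5 \sqrt{6}}{8 e^{\frac{2}{3}}}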